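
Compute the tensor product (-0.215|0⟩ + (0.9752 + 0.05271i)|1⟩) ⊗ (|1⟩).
-0.215|01⟩ + (0.9752 + 0.05271i)|11⟩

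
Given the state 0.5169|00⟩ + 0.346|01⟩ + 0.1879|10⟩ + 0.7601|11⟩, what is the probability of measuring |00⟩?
0.2672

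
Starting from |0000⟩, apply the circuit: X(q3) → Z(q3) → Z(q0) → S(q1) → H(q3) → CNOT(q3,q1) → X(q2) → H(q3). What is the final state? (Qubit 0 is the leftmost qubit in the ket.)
-1/2|0010⟩ - 1/2|0011⟩ + 1/2|0110⟩ - 1/2|0111⟩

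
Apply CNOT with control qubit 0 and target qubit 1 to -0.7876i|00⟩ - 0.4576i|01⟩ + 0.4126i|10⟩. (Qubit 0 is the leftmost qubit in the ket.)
-0.7876i|00⟩ - 0.4576i|01⟩ + 0.4126i|11⟩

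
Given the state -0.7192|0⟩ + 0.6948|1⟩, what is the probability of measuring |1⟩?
0.4827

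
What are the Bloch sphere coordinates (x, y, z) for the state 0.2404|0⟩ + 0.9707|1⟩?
(0.4667, 0, -0.8845)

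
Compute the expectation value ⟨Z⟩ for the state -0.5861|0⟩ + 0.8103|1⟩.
-0.3131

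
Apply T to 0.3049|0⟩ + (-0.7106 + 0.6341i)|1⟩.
0.3049|0⟩ + (-0.9508 - 0.05409i)|1⟩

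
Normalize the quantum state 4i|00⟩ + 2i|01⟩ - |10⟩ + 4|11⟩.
0.6576i|00⟩ + 0.3288i|01⟩ - 0.1644|10⟩ + 0.6576|11⟩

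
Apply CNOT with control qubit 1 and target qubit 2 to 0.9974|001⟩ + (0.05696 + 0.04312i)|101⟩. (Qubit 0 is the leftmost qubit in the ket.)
0.9974|001⟩ + (0.05696 + 0.04312i)|101⟩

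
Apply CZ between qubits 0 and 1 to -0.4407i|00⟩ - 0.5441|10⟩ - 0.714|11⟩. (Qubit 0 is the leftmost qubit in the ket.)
-0.4407i|00⟩ - 0.5441|10⟩ + 0.714|11⟩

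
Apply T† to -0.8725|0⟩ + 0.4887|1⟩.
-0.8725|0⟩ + (0.3456 - 0.3456i)|1⟩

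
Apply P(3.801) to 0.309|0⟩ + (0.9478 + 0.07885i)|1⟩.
0.309|0⟩ + (-0.7008 - 0.643i)|1⟩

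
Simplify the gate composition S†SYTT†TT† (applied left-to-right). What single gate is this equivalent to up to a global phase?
Y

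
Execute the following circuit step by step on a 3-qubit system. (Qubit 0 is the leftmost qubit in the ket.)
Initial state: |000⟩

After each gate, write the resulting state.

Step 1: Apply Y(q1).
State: i|010⟩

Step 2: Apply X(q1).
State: i|000⟩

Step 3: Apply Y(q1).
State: -|010⟩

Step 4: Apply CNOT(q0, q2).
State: -|010⟩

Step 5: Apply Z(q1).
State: |010⟩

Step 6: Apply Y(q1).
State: -i|000⟩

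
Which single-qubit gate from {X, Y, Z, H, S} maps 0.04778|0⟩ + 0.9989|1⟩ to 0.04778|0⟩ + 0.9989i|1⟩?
S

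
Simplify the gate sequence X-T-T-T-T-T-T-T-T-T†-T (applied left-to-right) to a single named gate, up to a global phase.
X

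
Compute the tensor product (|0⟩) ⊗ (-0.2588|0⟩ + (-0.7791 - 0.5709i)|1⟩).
-0.2588|00⟩ + (-0.7791 - 0.5709i)|01⟩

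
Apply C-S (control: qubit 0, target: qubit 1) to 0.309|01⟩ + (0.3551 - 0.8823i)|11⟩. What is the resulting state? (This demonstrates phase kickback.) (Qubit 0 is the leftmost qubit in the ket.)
0.309|01⟩ + (0.8823 + 0.3551i)|11⟩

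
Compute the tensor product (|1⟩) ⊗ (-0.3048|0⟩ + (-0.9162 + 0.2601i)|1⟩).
-0.3048|10⟩ + (-0.9162 + 0.2601i)|11⟩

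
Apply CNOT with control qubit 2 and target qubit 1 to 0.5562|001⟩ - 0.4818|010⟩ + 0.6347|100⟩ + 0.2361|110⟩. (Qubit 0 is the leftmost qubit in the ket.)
-0.4818|010⟩ + 0.5562|011⟩ + 0.6347|100⟩ + 0.2361|110⟩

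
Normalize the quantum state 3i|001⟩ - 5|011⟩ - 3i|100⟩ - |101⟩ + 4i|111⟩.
0.3873i|001⟩ - 0.6455|011⟩ - 0.3873i|100⟩ - 0.1291|101⟩ + 0.5164i|111⟩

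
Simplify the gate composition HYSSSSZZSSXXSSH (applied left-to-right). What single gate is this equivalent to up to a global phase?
Y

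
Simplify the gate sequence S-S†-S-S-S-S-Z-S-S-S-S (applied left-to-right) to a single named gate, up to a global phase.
Z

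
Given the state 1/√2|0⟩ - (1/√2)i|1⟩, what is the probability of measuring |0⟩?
1/2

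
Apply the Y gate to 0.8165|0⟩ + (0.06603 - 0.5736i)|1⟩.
(-0.5736 - 0.06603i)|0⟩ + 0.8165i|1⟩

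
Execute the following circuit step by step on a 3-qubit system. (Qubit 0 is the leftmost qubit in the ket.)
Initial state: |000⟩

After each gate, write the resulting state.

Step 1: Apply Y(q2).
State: i|001⟩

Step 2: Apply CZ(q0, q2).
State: i|001⟩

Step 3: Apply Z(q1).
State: i|001⟩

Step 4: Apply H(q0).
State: (1/√2)i|001⟩ + (1/√2)i|101⟩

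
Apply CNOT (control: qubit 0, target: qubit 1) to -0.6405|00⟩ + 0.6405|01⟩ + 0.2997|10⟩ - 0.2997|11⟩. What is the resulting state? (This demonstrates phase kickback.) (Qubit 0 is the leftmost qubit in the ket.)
-0.6405|00⟩ + 0.6405|01⟩ - 0.2997|10⟩ + 0.2997|11⟩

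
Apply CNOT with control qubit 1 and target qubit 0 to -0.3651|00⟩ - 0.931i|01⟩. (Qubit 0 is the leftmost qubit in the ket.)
-0.3651|00⟩ - 0.931i|11⟩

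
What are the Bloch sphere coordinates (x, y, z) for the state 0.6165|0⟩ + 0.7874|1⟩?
(0.9709, 0, -0.2399)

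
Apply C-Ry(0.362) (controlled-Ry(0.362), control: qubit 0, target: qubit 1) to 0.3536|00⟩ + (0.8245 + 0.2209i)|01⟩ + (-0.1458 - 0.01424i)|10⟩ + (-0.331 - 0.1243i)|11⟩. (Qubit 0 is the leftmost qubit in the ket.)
0.3536|00⟩ + (0.8245 + 0.2209i)|01⟩ + (-0.08383 + 0.008368i)|10⟩ + (-0.3518 - 0.1248i)|11⟩

C-Ry(0.362) leaves the control-|0⟩ kets |00⟩, |01⟩ unchanged and applies Ry(0.362) to qubit 1 on the control-|1⟩ pair (|10⟩, |11⟩).
Ry(0.362) = [[cos(θ/2), −sin(θ/2)], [sin(θ/2), cos(θ/2)]]; θ = 0.362, cos(θ/2) ≈ 0.983664, sin(θ/2) ≈ 0.180013.
With a = amp(|10⟩) = (-0.1458 - 0.01424i) and b = amp(|11⟩) = (-0.331 - 0.1243i):
new amp(|10⟩) = (0.983664)·a + (-0.180013)·b = (-0.08383 + 0.008368i)
new amp(|11⟩) = (0.180013)·a + (0.983664)·b = (-0.3518 - 0.1248i)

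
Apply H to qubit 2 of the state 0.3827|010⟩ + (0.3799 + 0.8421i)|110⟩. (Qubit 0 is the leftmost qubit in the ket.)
0.2706|010⟩ + 0.2706|011⟩ + (0.2686 + 0.5955i)|110⟩ + (0.2686 + 0.5955i)|111⟩

H on qubit 2 mixes each pair of kets that differ only in qubit 2: amplitudes (a, b) of (|…0…⟩, |…1…⟩) become ((a + b)/√2, (a − b)/√2). Kets absent from the input have amplitude 0.
(|010⟩, |011⟩): (a, b) = (0.3827, 0) → (0.2706, 0.2706)
(|110⟩, |111⟩): (a, b) = ((0.3799 + 0.8421i), 0) → ((0.2686 + 0.5955i), (0.2686 + 0.5955i))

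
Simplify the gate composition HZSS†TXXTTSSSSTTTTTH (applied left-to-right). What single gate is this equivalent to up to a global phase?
X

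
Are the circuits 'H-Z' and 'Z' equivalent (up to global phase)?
No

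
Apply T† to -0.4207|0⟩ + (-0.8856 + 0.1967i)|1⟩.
-0.4207|0⟩ + (-0.4871 + 0.7653i)|1⟩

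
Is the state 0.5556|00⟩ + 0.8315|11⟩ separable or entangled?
Entangled

Writing the state as a|00⟩ + b|01⟩ + c|10⟩ + d|11⟩, it is a product state iff ad − bc = 0.
Here (a, b, c, d) = (0.5556, 0, 0, 0.8315): ad − bc = (0.5556)(0.8315) − (0)(0) = 0.462 ≠ 0, so the state is entangled.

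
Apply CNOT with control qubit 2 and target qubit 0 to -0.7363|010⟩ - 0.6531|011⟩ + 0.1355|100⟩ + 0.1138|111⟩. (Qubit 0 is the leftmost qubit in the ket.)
-0.7363|010⟩ + 0.1138|011⟩ + 0.1355|100⟩ - 0.6531|111⟩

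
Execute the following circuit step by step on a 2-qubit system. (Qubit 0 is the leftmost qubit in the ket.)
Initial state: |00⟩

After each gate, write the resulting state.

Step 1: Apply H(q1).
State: 1/√2|00⟩ + 1/√2|01⟩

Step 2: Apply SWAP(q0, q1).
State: 1/√2|00⟩ + 1/√2|10⟩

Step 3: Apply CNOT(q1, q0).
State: 1/√2|00⟩ + 1/√2|10⟩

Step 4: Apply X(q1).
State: 1/√2|01⟩ + 1/√2|11⟩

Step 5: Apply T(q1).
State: (1/2 + (1/2)i)|01⟩ + (1/2 + (1/2)i)|11⟩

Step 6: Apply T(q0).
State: (1/2 + (1/2)i)|01⟩ + (1/√2)i|11⟩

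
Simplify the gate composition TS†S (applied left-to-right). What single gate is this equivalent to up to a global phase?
T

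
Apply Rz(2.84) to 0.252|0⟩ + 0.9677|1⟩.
(0.03786 - 0.2491i)|0⟩ + (0.1454 + 0.9567i)|1⟩

Rz(2.84) = [[e^(−iθ/2), 0], [0, e^(iθ/2)]] with e^(±iθ/2) = cos(θ/2) ± i·sin(θ/2); θ = 2.84, cos(θ/2) ≈ 0.150225, sin(θ/2) ≈ 0.988652.
With a = amp(|0⟩) = 0.252 and b = amp(|1⟩) = 0.9677:
new amp(|0⟩) = (0.150225 - 0.988652i)·a = (0.03786 - 0.2491i)
new amp(|1⟩) = (0.150225 + 0.988652i)·b = (0.1454 + 0.9567i)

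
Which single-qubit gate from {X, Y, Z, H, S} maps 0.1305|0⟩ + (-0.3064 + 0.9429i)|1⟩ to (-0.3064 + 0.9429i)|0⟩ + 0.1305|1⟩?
X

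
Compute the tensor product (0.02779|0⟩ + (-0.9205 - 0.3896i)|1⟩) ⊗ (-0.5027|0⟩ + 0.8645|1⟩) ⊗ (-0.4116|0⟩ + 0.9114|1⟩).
0.00575|000⟩ - 0.01273|001⟩ - 0.009888|010⟩ + 0.0219|011⟩ + (-0.1905 - 0.08061i)|100⟩ + (0.4217 + 0.1785i)|101⟩ + (0.3275 + 0.1386i)|110⟩ + (-0.7253 - 0.307i)|111⟩

amp(|b₁b₂…⟩) = product of the factor amplitudes for bits b₁, b₂, …; only kets whose every factor amplitude is nonzero survive.
|000⟩: (0.02779)(-0.5027)(-0.4116) = 0.00575
|001⟩: (0.02779)(-0.5027)(0.9114) = -0.01273
|010⟩: (0.02779)(0.8645)(-0.4116) = -0.009888
|011⟩: (0.02779)(0.8645)(0.9114) = 0.0219
|100⟩: (-0.9205 - 0.3896i)(-0.5027)(-0.4116) = (-0.1905 - 0.08061i)
|101⟩: (-0.9205 - 0.3896i)(-0.5027)(0.9114) = (0.4217 + 0.1785i)
|110⟩: (-0.9205 - 0.3896i)(0.8645)(-0.4116) = (0.3275 + 0.1386i)
|111⟩: (-0.9205 - 0.3896i)(0.8645)(0.9114) = (-0.7253 - 0.307i)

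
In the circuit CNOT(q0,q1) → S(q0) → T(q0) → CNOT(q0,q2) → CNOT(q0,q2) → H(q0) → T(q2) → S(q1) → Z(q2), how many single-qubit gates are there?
6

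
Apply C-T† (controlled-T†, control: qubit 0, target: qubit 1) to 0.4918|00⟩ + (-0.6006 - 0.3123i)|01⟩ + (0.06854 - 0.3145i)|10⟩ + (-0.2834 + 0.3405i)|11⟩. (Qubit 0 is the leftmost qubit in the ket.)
0.4918|00⟩ + (-0.6006 - 0.3123i)|01⟩ + (0.06854 - 0.3145i)|10⟩ + (0.04038 + 0.4412i)|11⟩

C-T† leaves the control-|0⟩ kets |00⟩, |01⟩ unchanged and applies T† to qubit 1 on the control-|1⟩ pair (|10⟩, |11⟩).
T† = [[1, 0], [0, (1/√2 - (1/√2)i)]].
With a = amp(|10⟩) = (0.06854 - 0.3145i) and b = amp(|11⟩) = (-0.2834 + 0.3405i):
new amp(|10⟩) = (1)·a = (0.06854 - 0.3145i)
new amp(|11⟩) = (1/√2 - (1/√2)i)·b = (0.04038 + 0.4412i)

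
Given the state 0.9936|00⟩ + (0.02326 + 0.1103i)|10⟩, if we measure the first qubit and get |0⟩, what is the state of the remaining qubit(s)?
|0⟩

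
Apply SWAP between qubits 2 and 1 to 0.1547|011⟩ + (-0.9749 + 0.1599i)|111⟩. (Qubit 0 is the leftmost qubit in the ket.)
0.1547|011⟩ + (-0.9749 + 0.1599i)|111⟩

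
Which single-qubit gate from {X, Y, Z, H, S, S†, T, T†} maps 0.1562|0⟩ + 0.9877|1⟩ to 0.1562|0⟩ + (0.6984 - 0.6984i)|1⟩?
T†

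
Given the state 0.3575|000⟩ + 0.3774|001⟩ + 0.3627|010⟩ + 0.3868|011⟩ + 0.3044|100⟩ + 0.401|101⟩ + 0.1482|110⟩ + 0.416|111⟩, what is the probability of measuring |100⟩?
0.09266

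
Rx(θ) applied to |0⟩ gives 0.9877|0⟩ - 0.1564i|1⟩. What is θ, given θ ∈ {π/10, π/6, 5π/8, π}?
π/10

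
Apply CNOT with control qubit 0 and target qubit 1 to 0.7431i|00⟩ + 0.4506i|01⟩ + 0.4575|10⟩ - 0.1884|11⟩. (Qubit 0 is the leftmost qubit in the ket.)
0.7431i|00⟩ + 0.4506i|01⟩ - 0.1884|10⟩ + 0.4575|11⟩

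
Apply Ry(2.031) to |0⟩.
0.5272|0⟩ + 0.8497|1⟩

Ry(2.031) = [[cos(θ/2), −sin(θ/2)], [sin(θ/2), cos(θ/2)]]; θ = 2.031, cos(θ/2) ≈ 0.527195, sin(θ/2) ≈ 0.849744.
With a = amp(|0⟩) = 1 and b = amp(|1⟩) = 0:
new amp(|0⟩) = (0.527195)·a + (-0.849744)·b = 0.5272
new amp(|1⟩) = (0.849744)·a + (0.527195)·b = 0.8497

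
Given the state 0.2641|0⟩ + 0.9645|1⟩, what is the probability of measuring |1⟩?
0.9303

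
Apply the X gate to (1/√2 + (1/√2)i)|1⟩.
(1/√2 + (1/√2)i)|0⟩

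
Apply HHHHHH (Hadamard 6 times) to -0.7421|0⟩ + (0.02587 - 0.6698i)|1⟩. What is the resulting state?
-0.7421|0⟩ + (0.02587 - 0.6698i)|1⟩

H² = I, so an even number of Hadamards cancels: H^6 = I and the state is unchanged.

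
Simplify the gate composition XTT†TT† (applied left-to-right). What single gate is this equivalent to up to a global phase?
X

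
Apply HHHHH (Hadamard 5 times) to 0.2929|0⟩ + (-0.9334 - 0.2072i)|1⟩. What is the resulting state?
(-0.4529 - 0.1465i)|0⟩ + (0.8671 + 0.1465i)|1⟩

H² = I, so H^5 = H: a single Hadamard. With (a, b) = (0.2929, (-0.9334 - 0.2072i)), H gives ((a + b)/√2, (a − b)/√2) = ((-0.4529 - 0.1465i), (0.8671 + 0.1465i)).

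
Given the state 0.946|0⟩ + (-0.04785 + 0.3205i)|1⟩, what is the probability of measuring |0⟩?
0.8949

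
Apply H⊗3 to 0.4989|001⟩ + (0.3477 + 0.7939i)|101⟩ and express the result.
(0.2993 + 0.2807i)|000⟩ + (-0.2993 - 0.2807i)|001⟩ + (0.2993 + 0.2807i)|010⟩ + (-0.2993 - 0.2807i)|011⟩ + (0.05346 - 0.2807i)|100⟩ + (-0.05346 + 0.2807i)|101⟩ + (0.05346 - 0.2807i)|110⟩ + (-0.05346 + 0.2807i)|111⟩

H⊗3 gives amp(|y⟩) = (1/2√2) Σ_x (−1)^(x·y) amp(|x⟩), where x·y is the number of positions in which both x and y have a 1.
|000⟩: (0.4989 + (0.3477 + 0.7939i))/(2√2) = (0.2993 + 0.2807i)
|001⟩: (-0.4989 - (0.3477 + 0.7939i))/(2√2) = (-0.2993 - 0.2807i)
|010⟩: (0.4989 + (0.3477 + 0.7939i))/(2√2) = (0.2993 + 0.2807i)
|011⟩: (-0.4989 - (0.3477 + 0.7939i))/(2√2) = (-0.2993 - 0.2807i)
|100⟩: (0.4989 - (0.3477 + 0.7939i))/(2√2) = (0.05346 - 0.2807i)
|101⟩: (-0.4989 + (0.3477 + 0.7939i))/(2√2) = (-0.05346 + 0.2807i)
|110⟩: (0.4989 - (0.3477 + 0.7939i))/(2√2) = (0.05346 - 0.2807i)
|111⟩: (-0.4989 + (0.3477 + 0.7939i))/(2√2) = (-0.05346 + 0.2807i)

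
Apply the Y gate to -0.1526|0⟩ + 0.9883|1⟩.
-0.9883i|0⟩ - 0.1526i|1⟩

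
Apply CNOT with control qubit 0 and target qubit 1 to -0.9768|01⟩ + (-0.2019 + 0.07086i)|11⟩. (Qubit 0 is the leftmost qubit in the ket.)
-0.9768|01⟩ + (-0.2019 + 0.07086i)|10⟩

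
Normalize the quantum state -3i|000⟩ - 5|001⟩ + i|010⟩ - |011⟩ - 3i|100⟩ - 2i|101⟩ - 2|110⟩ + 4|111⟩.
-0.3612i|000⟩ - 0.6019|001⟩ + 0.1204i|010⟩ - 0.1204|011⟩ - 0.3612i|100⟩ - 0.2408i|101⟩ - 0.2408|110⟩ + 0.4815|111⟩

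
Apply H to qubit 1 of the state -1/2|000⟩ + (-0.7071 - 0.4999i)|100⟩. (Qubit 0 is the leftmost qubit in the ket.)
-1/√8|000⟩ - 1/√8|010⟩ + (-0.5 - 0.3535i)|100⟩ + (-0.5 - 0.3535i)|110⟩

H on qubit 1 mixes each pair of kets that differ only in qubit 1: amplitudes (a, b) of (|…0…⟩, |…1…⟩) become ((a + b)/√2, (a − b)/√2). Kets absent from the input have amplitude 0.
(|000⟩, |010⟩): (a, b) = (-1/2, 0) → (-1/√8, -1/√8)
(|100⟩, |110⟩): (a, b) = ((-0.7071 - 0.4999i), 0) → ((-0.5 - 0.3535i), (-0.5 - 0.3535i))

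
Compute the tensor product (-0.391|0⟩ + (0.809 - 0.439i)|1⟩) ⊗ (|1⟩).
-0.391|01⟩ + (0.809 - 0.439i)|11⟩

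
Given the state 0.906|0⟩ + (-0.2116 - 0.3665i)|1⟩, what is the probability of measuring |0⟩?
0.8208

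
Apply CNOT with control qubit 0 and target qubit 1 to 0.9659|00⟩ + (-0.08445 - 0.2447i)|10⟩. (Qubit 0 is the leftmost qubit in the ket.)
0.9659|00⟩ + (-0.08445 - 0.2447i)|11⟩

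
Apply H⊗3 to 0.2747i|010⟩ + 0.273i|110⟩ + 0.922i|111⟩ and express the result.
0.5196i|000⟩ - 0.1323i|001⟩ - 0.5196i|010⟩ + 0.1323i|011⟩ - 0.3254i|100⟩ + 0.3266i|101⟩ + 0.3254i|110⟩ - 0.3266i|111⟩

H⊗3 gives amp(|y⟩) = (1/2√2) Σ_x (−1)^(x·y) amp(|x⟩), where x·y is the number of positions in which both x and y have a 1.
|000⟩: (0.2747i + 0.273i + 0.922i)/(2√2) = 0.5196i
|001⟩: (0.2747i + 0.273i - 0.922i)/(2√2) = -0.1323i
|010⟩: (-0.2747i - 0.273i - 0.922i)/(2√2) = -0.5196i
|011⟩: (-0.2747i - 0.273i + 0.922i)/(2√2) = 0.1323i
|100⟩: (0.2747i - 0.273i - 0.922i)/(2√2) = -0.3254i
|101⟩: (0.2747i - 0.273i + 0.922i)/(2√2) = 0.3266i
|110⟩: (-0.2747i + 0.273i + 0.922i)/(2√2) = 0.3254i
|111⟩: (-0.2747i + 0.273i - 0.922i)/(2√2) = -0.3266i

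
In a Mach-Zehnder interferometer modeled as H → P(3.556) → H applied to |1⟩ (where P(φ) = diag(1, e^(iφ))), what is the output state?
(0.9577 + 0.2013i)|0⟩ + (0.04232 - 0.2013i)|1⟩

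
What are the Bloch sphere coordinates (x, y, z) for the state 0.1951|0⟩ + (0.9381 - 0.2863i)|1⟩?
(0.366, -0.1117, -0.9239)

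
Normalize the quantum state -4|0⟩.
-|0⟩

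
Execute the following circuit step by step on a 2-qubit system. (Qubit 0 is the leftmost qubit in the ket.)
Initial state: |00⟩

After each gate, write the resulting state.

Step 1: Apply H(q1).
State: 1/√2|00⟩ + 1/√2|01⟩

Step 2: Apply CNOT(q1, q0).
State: 1/√2|00⟩ + 1/√2|11⟩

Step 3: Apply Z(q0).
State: 1/√2|00⟩ - 1/√2|11⟩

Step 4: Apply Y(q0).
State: (1/√2)i|01⟩ + (1/√2)i|10⟩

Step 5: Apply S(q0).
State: (1/√2)i|01⟩ - 1/√2|10⟩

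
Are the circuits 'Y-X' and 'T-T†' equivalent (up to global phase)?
No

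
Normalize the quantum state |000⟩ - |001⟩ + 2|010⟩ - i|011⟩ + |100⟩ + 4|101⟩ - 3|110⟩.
0.1741|000⟩ - 0.1741|001⟩ + 0.3482|010⟩ - 0.1741i|011⟩ + 0.1741|100⟩ + 0.6963|101⟩ - 0.5222|110⟩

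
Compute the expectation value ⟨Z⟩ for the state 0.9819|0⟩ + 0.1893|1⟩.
0.9283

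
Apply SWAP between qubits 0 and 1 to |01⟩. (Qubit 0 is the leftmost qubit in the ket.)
|10⟩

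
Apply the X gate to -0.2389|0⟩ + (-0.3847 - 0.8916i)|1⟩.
(-0.3847 - 0.8916i)|0⟩ - 0.2389|1⟩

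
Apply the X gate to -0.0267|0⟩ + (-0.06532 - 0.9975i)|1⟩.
(-0.06532 - 0.9975i)|0⟩ - 0.0267|1⟩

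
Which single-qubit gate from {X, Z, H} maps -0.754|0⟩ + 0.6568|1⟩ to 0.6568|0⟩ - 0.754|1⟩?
X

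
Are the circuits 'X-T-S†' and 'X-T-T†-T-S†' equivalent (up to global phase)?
Yes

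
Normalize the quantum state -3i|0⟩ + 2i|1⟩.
-0.8321i|0⟩ + 0.5547i|1⟩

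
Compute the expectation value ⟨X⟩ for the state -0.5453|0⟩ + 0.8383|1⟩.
-0.9142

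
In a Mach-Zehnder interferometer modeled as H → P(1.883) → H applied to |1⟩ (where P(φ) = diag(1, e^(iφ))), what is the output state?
(0.6536 - 0.4758i)|0⟩ + (0.3464 + 0.4758i)|1⟩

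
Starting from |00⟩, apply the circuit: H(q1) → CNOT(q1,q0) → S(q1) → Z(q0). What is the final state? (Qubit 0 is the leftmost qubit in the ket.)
1/√2|00⟩ - (1/√2)i|11⟩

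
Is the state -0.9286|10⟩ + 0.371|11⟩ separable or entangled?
Separable

Writing the state as a|00⟩ + b|01⟩ + c|10⟩ + d|11⟩, it is a product state iff ad − bc = 0.
Here (a, b, c, d) = (0, 0, -0.9286, 0.371): ad − bc = (0)(0.371) − (0)(-0.9286) = 0, so the state is separable.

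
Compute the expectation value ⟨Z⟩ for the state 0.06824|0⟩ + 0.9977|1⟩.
-0.9907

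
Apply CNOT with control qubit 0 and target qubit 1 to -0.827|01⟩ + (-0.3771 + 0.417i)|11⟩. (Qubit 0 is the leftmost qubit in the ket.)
-0.827|01⟩ + (-0.3771 + 0.417i)|10⟩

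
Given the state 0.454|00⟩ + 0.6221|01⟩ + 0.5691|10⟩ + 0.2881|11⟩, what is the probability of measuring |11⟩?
0.083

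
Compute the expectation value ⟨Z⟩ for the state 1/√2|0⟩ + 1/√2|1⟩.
0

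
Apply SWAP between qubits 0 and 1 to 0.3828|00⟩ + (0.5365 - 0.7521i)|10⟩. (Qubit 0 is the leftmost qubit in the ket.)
0.3828|00⟩ + (0.5365 - 0.7521i)|01⟩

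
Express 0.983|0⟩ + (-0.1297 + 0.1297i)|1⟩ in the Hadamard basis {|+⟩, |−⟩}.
(0.6034 + 0.09171i)|+⟩ + (0.7868 - 0.09171i)|−⟩

With |ψ⟩ = α|0⟩ + β|1⟩, the Hadamard-basis coefficients are ⟨+|ψ⟩ = (α + β)/√2 and ⟨−|ψ⟩ = (α − β)/√2.
Here α = 0.983, β = (-0.1297 + 0.1297i): (α + β)/√2 = (0.6034 + 0.09171i), (α − β)/√2 = (0.7868 - 0.09171i).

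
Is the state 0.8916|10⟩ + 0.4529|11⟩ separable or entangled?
Separable

Writing the state as a|00⟩ + b|01⟩ + c|10⟩ + d|11⟩, it is a product state iff ad − bc = 0.
Here (a, b, c, d) = (0, 0, 0.8916, 0.4529): ad − bc = (0)(0.4529) − (0)(0.8916) = 0, so the state is separable.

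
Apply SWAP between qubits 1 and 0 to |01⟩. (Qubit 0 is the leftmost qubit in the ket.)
|10⟩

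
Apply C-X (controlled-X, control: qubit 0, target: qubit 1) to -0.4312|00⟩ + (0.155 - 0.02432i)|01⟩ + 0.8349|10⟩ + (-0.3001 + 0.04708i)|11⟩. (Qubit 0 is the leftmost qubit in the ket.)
-0.4312|00⟩ + (0.155 - 0.02432i)|01⟩ + (-0.3001 + 0.04708i)|10⟩ + 0.8349|11⟩

C-X leaves the control-|0⟩ kets |00⟩, |01⟩ unchanged and applies X to qubit 1 on the control-|1⟩ pair (|10⟩, |11⟩).
X = [[0, 1], [1, 0]].
With a = amp(|10⟩) = 0.8349 and b = amp(|11⟩) = (-0.3001 + 0.04708i):
new amp(|10⟩) = (1)·b = (-0.3001 + 0.04708i)
new amp(|11⟩) = (1)·a = 0.8349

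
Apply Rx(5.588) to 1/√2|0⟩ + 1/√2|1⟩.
(-0.6648 - 0.2409i)|0⟩ + (-0.6648 - 0.2409i)|1⟩

Rx(5.588) = [[cos(θ/2), −i·sin(θ/2)], [−i·sin(θ/2), cos(θ/2)]]; θ = 5.588, cos(θ/2) ≈ -0.940195, sin(θ/2) ≈ 0.340635.
With a = amp(|0⟩) = 1/√2 and b = amp(|1⟩) = 1/√2:
new amp(|0⟩) = (-0.940195)·a + (-0.340635i)·b = (-0.6648 - 0.2409i)
new amp(|1⟩) = (-0.340635i)·a + (-0.940195)·b = (-0.6648 - 0.2409i)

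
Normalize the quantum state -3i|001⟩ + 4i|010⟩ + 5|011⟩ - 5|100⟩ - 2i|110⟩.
-0.3375i|001⟩ + 0.45i|010⟩ + 0.5625|011⟩ - 0.5625|100⟩ - 0.225i|110⟩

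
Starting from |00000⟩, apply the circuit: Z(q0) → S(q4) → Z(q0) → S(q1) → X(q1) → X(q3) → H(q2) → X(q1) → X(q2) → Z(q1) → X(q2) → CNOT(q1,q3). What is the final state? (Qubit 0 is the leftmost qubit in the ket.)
1/√2|00010⟩ + 1/√2|00110⟩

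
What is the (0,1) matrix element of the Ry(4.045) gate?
-0.8997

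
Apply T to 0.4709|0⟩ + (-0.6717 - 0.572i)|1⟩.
0.4709|0⟩ + (-0.0705 - 0.8794i)|1⟩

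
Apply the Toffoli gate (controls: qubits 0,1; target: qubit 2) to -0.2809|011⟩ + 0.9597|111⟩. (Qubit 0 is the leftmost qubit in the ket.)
-0.2809|011⟩ + 0.9597|110⟩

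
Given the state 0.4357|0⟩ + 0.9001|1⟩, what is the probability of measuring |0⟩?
0.1898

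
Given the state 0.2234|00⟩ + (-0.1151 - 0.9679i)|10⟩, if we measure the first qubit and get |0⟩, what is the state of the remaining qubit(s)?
|0⟩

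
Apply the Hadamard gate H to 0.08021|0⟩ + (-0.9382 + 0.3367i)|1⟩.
(-0.6067 + 0.2381i)|0⟩ + (0.7201 - 0.2381i)|1⟩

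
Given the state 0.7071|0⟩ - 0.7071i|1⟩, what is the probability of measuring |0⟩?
0.5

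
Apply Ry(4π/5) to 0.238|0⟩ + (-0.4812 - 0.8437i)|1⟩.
(0.5312 + 0.8024i)|0⟩ + (0.07765 - 0.2607i)|1⟩

Ry(4π/5) = [[cos(θ/2), −sin(θ/2)], [sin(θ/2), cos(θ/2)]]; θ = 4π/5, cos(θ/2) ≈ 0.309017, sin(θ/2) ≈ 0.951057.
With a = amp(|0⟩) = 0.238 and b = amp(|1⟩) = (-0.4812 - 0.8437i):
new amp(|0⟩) = (0.309017)·a + (-0.951057)·b = (0.5312 + 0.8024i)
new amp(|1⟩) = (0.951057)·a + (0.309017)·b = (0.07765 - 0.2607i)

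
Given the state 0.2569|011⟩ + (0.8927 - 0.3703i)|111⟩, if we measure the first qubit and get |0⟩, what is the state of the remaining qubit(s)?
|11⟩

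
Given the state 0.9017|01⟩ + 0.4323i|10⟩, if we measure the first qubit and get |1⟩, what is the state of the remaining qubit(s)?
i|0⟩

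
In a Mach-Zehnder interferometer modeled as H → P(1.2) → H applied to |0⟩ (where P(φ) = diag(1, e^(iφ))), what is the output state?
(0.6812 + 0.466i)|0⟩ + (0.3188 - 0.466i)|1⟩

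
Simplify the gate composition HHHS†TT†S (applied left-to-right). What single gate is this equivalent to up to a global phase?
H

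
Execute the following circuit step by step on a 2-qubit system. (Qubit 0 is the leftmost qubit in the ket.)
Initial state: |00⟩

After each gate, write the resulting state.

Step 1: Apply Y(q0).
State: i|10⟩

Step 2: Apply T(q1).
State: i|10⟩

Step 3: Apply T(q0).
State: (-1/√2 + (1/√2)i)|10⟩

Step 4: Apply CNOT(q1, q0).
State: (-1/√2 + (1/√2)i)|10⟩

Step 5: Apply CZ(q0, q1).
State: (-1/√2 + (1/√2)i)|10⟩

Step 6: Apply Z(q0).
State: (1/√2 - (1/√2)i)|10⟩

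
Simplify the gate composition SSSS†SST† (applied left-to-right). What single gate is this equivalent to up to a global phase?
T†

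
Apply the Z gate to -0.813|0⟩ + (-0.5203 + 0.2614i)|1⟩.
-0.813|0⟩ + (0.5203 - 0.2614i)|1⟩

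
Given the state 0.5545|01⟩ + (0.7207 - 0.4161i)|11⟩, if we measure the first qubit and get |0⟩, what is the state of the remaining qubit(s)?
|1⟩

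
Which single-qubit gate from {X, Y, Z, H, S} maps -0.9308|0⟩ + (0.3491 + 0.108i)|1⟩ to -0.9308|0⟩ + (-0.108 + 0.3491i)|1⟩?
S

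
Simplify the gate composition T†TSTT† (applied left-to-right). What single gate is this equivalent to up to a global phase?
S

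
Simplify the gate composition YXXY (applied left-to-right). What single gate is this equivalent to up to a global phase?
I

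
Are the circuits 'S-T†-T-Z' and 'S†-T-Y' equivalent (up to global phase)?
No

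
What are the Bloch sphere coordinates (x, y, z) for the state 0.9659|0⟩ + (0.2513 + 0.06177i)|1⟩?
(0.4855, 0.1193, 0.866)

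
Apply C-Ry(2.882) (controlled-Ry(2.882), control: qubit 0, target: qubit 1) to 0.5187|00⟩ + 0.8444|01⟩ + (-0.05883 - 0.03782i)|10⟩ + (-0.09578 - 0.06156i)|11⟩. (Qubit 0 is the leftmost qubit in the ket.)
0.5187|00⟩ + 0.8444|01⟩ + (0.08736 + 0.05615i)|10⟩ + (-0.07073 - 0.04547i)|11⟩

C-Ry(2.882) leaves the control-|0⟩ kets |00⟩, |01⟩ unchanged and applies Ry(2.882) to qubit 1 on the control-|1⟩ pair (|10⟩, |11⟩).
Ry(2.882) = [[cos(θ/2), −sin(θ/2)], [sin(θ/2), cos(θ/2)]]; θ = 2.882, cos(θ/2) ≈ 0.129432, sin(θ/2) ≈ 0.991588.
With a = amp(|10⟩) = (-0.05883 - 0.03782i) and b = amp(|11⟩) = (-0.09578 - 0.06156i):
new amp(|10⟩) = (0.129432)·a + (-0.991588)·b = (0.08736 + 0.05615i)
new amp(|11⟩) = (0.991588)·a + (0.129432)·b = (-0.07073 - 0.04547i)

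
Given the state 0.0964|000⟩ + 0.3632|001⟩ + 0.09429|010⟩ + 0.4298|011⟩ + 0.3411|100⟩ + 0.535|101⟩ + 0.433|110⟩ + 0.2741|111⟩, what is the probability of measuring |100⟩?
0.1163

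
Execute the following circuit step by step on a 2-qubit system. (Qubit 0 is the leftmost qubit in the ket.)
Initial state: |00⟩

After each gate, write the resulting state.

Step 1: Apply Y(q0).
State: i|10⟩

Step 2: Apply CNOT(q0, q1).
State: i|11⟩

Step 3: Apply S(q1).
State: -|11⟩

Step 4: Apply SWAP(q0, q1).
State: -|11⟩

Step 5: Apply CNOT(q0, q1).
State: -|10⟩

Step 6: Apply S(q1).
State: -|10⟩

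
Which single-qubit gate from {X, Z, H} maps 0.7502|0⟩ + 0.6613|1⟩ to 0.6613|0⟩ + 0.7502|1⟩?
X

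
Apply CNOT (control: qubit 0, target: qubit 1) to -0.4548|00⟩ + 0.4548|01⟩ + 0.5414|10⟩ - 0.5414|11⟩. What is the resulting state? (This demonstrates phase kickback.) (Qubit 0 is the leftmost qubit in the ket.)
-0.4548|00⟩ + 0.4548|01⟩ - 0.5414|10⟩ + 0.5414|11⟩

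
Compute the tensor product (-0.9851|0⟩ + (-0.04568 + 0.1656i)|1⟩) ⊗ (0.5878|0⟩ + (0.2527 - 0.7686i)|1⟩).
-0.579|00⟩ + (-0.2489 + 0.7571i)|01⟩ + (-0.02685 + 0.09734i)|10⟩ + (0.1157 + 0.07696i)|11⟩

amp(|b₁b₂…⟩) = product of the factor amplitudes for bits b₁, b₂, …; only kets whose every factor amplitude is nonzero survive.
|00⟩: (-0.9851)(0.5878) = -0.579
|01⟩: (-0.9851)(0.2527 - 0.7686i) = (-0.2489 + 0.7571i)
|10⟩: (-0.04568 + 0.1656i)(0.5878) = (-0.02685 + 0.09734i)
|11⟩: (-0.04568 + 0.1656i)(0.2527 - 0.7686i) = (0.1157 + 0.07696i)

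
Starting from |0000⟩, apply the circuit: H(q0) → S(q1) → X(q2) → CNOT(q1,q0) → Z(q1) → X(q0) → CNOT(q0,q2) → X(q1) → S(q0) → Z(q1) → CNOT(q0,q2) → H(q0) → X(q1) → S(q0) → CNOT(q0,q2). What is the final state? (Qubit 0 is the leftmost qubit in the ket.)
(-1/2 - (1/2)i)|0010⟩ + (-1/2 - (1/2)i)|1000⟩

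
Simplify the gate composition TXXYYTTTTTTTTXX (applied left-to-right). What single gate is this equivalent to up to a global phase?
T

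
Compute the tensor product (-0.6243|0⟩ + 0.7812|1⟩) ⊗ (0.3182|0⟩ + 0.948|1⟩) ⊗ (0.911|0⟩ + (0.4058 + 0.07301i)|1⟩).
-0.181|000⟩ + (-0.08061 - 0.0145i)|001⟩ - 0.5392|010⟩ + (-0.2402 - 0.04321i)|011⟩ + 0.2265|100⟩ + (0.1009 + 0.01815i)|101⟩ + 0.6747|110⟩ + (0.3005 + 0.05407i)|111⟩

amp(|b₁b₂…⟩) = product of the factor amplitudes for bits b₁, b₂, …; only kets whose every factor amplitude is nonzero survive.
|000⟩: (-0.6243)(0.3182)(0.911) = -0.181
|001⟩: (-0.6243)(0.3182)(0.4058 + 0.07301i) = (-0.08061 - 0.0145i)
|010⟩: (-0.6243)(0.948)(0.911) = -0.5392
|011⟩: (-0.6243)(0.948)(0.4058 + 0.07301i) = (-0.2402 - 0.04321i)
|100⟩: (0.7812)(0.3182)(0.911) = 0.2265
|101⟩: (0.7812)(0.3182)(0.4058 + 0.07301i) = (0.1009 + 0.01815i)
|110⟩: (0.7812)(0.948)(0.911) = 0.6747
|111⟩: (0.7812)(0.948)(0.4058 + 0.07301i) = (0.3005 + 0.05407i)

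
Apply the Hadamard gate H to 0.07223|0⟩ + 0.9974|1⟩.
0.7563|0⟩ - 0.6542|1⟩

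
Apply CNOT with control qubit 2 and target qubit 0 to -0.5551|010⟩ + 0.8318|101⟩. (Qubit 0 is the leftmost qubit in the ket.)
0.8318|001⟩ - 0.5551|010⟩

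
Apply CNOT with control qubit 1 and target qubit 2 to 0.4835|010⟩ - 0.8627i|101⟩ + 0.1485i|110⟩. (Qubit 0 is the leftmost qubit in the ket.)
0.4835|011⟩ - 0.8627i|101⟩ + 0.1485i|111⟩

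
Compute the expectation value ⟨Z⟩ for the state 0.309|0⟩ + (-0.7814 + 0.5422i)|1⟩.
-0.8091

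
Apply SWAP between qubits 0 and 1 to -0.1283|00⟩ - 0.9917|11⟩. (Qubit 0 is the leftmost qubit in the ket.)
-0.1283|00⟩ - 0.9917|11⟩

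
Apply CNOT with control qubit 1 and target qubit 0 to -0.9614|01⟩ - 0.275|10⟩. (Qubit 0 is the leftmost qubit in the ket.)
-0.275|10⟩ - 0.9614|11⟩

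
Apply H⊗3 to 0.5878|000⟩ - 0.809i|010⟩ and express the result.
(0.2078 - 0.286i)|000⟩ + (0.2078 - 0.286i)|001⟩ + (0.2078 + 0.286i)|010⟩ + (0.2078 + 0.286i)|011⟩ + (0.2078 - 0.286i)|100⟩ + (0.2078 - 0.286i)|101⟩ + (0.2078 + 0.286i)|110⟩ + (0.2078 + 0.286i)|111⟩

H⊗3 gives amp(|y⟩) = (1/2√2) Σ_x (−1)^(x·y) amp(|x⟩), where x·y is the number of positions in which both x and y have a 1.
|000⟩: (0.5878 - 0.809i)/(2√2) = (0.2078 - 0.286i)
|001⟩: (0.5878 - 0.809i)/(2√2) = (0.2078 - 0.286i)
|010⟩: (0.5878 + 0.809i)/(2√2) = (0.2078 + 0.286i)
|011⟩: (0.5878 + 0.809i)/(2√2) = (0.2078 + 0.286i)
|100⟩: (0.5878 - 0.809i)/(2√2) = (0.2078 - 0.286i)
|101⟩: (0.5878 - 0.809i)/(2√2) = (0.2078 - 0.286i)
|110⟩: (0.5878 + 0.809i)/(2√2) = (0.2078 + 0.286i)
|111⟩: (0.5878 + 0.809i)/(2√2) = (0.2078 + 0.286i)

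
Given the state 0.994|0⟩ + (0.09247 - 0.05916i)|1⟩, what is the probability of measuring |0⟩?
0.988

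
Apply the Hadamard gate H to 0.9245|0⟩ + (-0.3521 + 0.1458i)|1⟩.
(0.4047 + 0.1031i)|0⟩ + (0.9027 - 0.1031i)|1⟩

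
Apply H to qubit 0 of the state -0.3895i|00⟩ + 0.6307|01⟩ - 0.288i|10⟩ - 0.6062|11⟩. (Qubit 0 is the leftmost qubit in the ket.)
-0.4791i|00⟩ + 0.01732|01⟩ - 0.07177i|10⟩ + 0.8746|11⟩

H on qubit 0 mixes each pair of kets that differ only in qubit 0: amplitudes (a, b) of (|…0…⟩, |…1…⟩) become ((a + b)/√2, (a − b)/√2). Kets absent from the input have amplitude 0.
(|00⟩, |10⟩): (a, b) = (-0.3895i, -0.288i) → (-0.4791i, -0.07177i)
(|01⟩, |11⟩): (a, b) = (0.6307, -0.6062) → (0.01732, 0.8746)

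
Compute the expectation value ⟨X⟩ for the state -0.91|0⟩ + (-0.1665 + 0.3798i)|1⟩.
0.303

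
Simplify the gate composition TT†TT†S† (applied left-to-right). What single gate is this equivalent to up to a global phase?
S†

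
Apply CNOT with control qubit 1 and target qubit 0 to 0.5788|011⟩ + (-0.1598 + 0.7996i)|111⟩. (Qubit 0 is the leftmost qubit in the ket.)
(-0.1598 + 0.7996i)|011⟩ + 0.5788|111⟩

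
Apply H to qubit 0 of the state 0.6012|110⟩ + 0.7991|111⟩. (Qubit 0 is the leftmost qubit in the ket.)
0.4251|010⟩ + 0.565|011⟩ - 0.4251|110⟩ - 0.565|111⟩

H on qubit 0 mixes each pair of kets that differ only in qubit 0: amplitudes (a, b) of (|…0…⟩, |…1…⟩) become ((a + b)/√2, (a − b)/√2). Kets absent from the input have amplitude 0.
(|010⟩, |110⟩): (a, b) = (0, 0.6012) → (0.4251, -0.4251)
(|011⟩, |111⟩): (a, b) = (0, 0.7991) → (0.565, -0.565)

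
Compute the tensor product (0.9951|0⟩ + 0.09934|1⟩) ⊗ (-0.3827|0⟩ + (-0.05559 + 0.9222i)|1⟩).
-0.3808|00⟩ + (-0.05532 + 0.9177i)|01⟩ - 0.03802|10⟩ + (-0.005522 + 0.09161i)|11⟩

amp(|b₁b₂…⟩) = product of the factor amplitudes for bits b₁, b₂, …; only kets whose every factor amplitude is nonzero survive.
|00⟩: (0.9951)(-0.3827) = -0.3808
|01⟩: (0.9951)(-0.05559 + 0.9222i) = (-0.05532 + 0.9177i)
|10⟩: (0.09934)(-0.3827) = -0.03802
|11⟩: (0.09934)(-0.05559 + 0.9222i) = (-0.005522 + 0.09161i)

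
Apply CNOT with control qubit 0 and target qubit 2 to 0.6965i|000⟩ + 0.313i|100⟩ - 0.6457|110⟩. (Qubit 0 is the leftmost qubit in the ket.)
0.6965i|000⟩ + 0.313i|101⟩ - 0.6457|111⟩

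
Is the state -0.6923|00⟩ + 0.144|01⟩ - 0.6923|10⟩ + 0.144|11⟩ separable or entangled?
Separable

Writing the state as a|00⟩ + b|01⟩ + c|10⟩ + d|11⟩, it is a product state iff ad − bc = 0.
Here (a, b, c, d) = (-0.6923, 0.144, -0.6923, 0.144): ad − bc = (-0.6923)(0.144) − (0.144)(-0.6923) = 0, so the state is separable.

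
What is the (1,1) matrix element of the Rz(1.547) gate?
(0.7155 + 0.6986i)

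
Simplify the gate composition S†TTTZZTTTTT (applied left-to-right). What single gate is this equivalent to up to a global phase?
S†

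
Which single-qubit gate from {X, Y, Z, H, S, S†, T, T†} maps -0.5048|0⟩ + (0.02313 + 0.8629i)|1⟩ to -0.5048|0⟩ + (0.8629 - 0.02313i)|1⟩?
S†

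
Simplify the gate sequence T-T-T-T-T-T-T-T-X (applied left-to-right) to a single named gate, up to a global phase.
X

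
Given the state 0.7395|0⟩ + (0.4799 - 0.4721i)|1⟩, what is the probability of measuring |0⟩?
0.5469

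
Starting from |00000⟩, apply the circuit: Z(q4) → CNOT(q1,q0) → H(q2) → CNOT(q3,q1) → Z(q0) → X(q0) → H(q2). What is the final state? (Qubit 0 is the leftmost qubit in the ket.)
|10000⟩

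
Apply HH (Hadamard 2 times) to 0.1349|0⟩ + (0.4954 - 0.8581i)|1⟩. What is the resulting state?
0.1349|0⟩ + (0.4954 - 0.8581i)|1⟩

H² = I, so an even number of Hadamards cancels: H^2 = I and the state is unchanged.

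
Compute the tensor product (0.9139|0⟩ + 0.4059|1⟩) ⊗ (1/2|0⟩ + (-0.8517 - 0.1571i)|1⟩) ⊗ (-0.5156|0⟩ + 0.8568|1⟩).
-0.2356|000⟩ + 0.3915|001⟩ + (0.4013 + 0.07403i)|010⟩ + (-0.6669 - 0.123i)|011⟩ - 0.1046|100⟩ + 0.1739|101⟩ + (0.1782 + 0.03288i)|110⟩ + (-0.2962 - 0.05464i)|111⟩

amp(|b₁b₂…⟩) = product of the factor amplitudes for bits b₁, b₂, …; only kets whose every factor amplitude is nonzero survive.
|000⟩: (0.9139)(1/2)(-0.5156) = -0.2356
|001⟩: (0.9139)(1/2)(0.8568) = 0.3915
|010⟩: (0.9139)(-0.8517 - 0.1571i)(-0.5156) = (0.4013 + 0.07403i)
|011⟩: (0.9139)(-0.8517 - 0.1571i)(0.8568) = (-0.6669 - 0.123i)
|100⟩: (0.4059)(1/2)(-0.5156) = -0.1046
|101⟩: (0.4059)(1/2)(0.8568) = 0.1739
|110⟩: (0.4059)(-0.8517 - 0.1571i)(-0.5156) = (0.1782 + 0.03288i)
|111⟩: (0.4059)(-0.8517 - 0.1571i)(0.8568) = (-0.2962 - 0.05464i)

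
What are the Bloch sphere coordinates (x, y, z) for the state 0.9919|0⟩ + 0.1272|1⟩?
(0.2523, 0, 0.9677)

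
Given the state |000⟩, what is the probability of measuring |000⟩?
1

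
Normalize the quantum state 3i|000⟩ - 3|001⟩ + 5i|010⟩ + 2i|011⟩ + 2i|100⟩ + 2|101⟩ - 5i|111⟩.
0.3354i|000⟩ - 0.3354|001⟩ + 0.559i|010⟩ + 0.2236i|011⟩ + 0.2236i|100⟩ + 0.2236|101⟩ - 0.559i|111⟩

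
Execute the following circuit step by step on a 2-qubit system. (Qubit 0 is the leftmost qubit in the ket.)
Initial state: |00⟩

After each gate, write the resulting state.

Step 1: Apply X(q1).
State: |01⟩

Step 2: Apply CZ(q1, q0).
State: |01⟩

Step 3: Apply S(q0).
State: |01⟩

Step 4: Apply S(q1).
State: i|01⟩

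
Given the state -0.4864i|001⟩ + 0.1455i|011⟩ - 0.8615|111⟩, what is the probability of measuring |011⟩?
0.02117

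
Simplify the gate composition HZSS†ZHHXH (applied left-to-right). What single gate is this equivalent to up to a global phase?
Z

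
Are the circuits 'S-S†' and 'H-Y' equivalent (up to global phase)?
No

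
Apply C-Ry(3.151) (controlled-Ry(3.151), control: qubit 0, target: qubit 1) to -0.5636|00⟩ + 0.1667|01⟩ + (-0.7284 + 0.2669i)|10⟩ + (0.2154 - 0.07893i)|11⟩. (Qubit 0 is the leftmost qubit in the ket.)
-0.5636|00⟩ + 0.1667|01⟩ + (-0.212 + 0.07767i)|10⟩ + (-0.7294 + 0.2673i)|11⟩

C-Ry(3.151) leaves the control-|0⟩ kets |00⟩, |01⟩ unchanged and applies Ry(3.151) to qubit 1 on the control-|1⟩ pair (|10⟩, |11⟩).
Ry(3.151) = [[cos(θ/2), −sin(θ/2)], [sin(θ/2), cos(θ/2)]]; θ = 3.151, cos(θ/2) ≈ -0.00470366, sin(θ/2) ≈ 0.999989.
With a = amp(|10⟩) = (-0.7284 + 0.2669i) and b = amp(|11⟩) = (0.2154 - 0.07893i):
new amp(|10⟩) = (-0.00470366)·a + (-0.999989)·b = (-0.212 + 0.07767i)
new amp(|11⟩) = (0.999989)·a + (-0.00470366)·b = (-0.7294 + 0.2673i)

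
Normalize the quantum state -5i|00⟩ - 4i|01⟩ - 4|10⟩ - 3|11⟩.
-0.6155i|00⟩ - 0.4924i|01⟩ - 0.4924|10⟩ - 0.3693|11⟩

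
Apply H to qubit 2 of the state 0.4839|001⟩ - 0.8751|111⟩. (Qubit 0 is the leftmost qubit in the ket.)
0.3422|000⟩ - 0.3422|001⟩ - 0.6188|110⟩ + 0.6188|111⟩

H on qubit 2 mixes each pair of kets that differ only in qubit 2: amplitudes (a, b) of (|…0…⟩, |…1…⟩) become ((a + b)/√2, (a − b)/√2). Kets absent from the input have amplitude 0.
(|000⟩, |001⟩): (a, b) = (0, 0.4839) → (0.3422, -0.3422)
(|110⟩, |111⟩): (a, b) = (0, -0.8751) → (-0.6188, 0.6188)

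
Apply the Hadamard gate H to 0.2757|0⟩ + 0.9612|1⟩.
0.8746|0⟩ - 0.4847|1⟩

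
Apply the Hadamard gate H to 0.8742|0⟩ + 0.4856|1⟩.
0.9615|0⟩ + 0.2748|1⟩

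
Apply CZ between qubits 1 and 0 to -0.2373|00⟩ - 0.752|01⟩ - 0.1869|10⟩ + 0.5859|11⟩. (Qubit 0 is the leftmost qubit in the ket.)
-0.2373|00⟩ - 0.752|01⟩ - 0.1869|10⟩ - 0.5859|11⟩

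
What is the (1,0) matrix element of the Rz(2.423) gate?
0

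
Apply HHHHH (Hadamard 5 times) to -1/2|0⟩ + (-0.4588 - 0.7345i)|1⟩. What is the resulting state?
(-0.678 - 0.5194i)|0⟩ + (-0.02913 + 0.5194i)|1⟩

H² = I, so H^5 = H: a single Hadamard. With (a, b) = (-1/2, (-0.4588 - 0.7345i)), H gives ((a + b)/√2, (a − b)/√2) = ((-0.678 - 0.5194i), (-0.02913 + 0.5194i)).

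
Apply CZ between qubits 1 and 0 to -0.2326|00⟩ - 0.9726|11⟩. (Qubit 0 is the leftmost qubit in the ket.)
-0.2326|00⟩ + 0.9726|11⟩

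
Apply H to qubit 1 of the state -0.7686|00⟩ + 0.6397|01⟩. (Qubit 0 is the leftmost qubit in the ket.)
-0.09115|00⟩ - 0.9958|01⟩

H on qubit 1 mixes each pair of kets that differ only in qubit 1: amplitudes (a, b) of (|…0…⟩, |…1…⟩) become ((a + b)/√2, (a − b)/√2). Kets absent from the input have amplitude 0.
(|00⟩, |01⟩): (a, b) = (-0.7686, 0.6397) → (-0.09115, -0.9958)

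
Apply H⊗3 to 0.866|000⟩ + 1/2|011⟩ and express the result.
0.483|000⟩ + 0.1294|001⟩ + 0.1294|010⟩ + 0.483|011⟩ + 0.483|100⟩ + 0.1294|101⟩ + 0.1294|110⟩ + 0.483|111⟩

H⊗3 gives amp(|y⟩) = (1/2√2) Σ_x (−1)^(x·y) amp(|x⟩), where x·y is the number of positions in which both x and y have a 1.
|000⟩: (0.866 + 1/2)/(2√2) = 0.483
|001⟩: (0.866 - 1/2)/(2√2) = 0.1294
|010⟩: (0.866 - 1/2)/(2√2) = 0.1294
|011⟩: (0.866 + 1/2)/(2√2) = 0.483
|100⟩: (0.866 + 1/2)/(2√2) = 0.483
|101⟩: (0.866 - 1/2)/(2√2) = 0.1294
|110⟩: (0.866 - 1/2)/(2√2) = 0.1294
|111⟩: (0.866 + 1/2)/(2√2) = 0.483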